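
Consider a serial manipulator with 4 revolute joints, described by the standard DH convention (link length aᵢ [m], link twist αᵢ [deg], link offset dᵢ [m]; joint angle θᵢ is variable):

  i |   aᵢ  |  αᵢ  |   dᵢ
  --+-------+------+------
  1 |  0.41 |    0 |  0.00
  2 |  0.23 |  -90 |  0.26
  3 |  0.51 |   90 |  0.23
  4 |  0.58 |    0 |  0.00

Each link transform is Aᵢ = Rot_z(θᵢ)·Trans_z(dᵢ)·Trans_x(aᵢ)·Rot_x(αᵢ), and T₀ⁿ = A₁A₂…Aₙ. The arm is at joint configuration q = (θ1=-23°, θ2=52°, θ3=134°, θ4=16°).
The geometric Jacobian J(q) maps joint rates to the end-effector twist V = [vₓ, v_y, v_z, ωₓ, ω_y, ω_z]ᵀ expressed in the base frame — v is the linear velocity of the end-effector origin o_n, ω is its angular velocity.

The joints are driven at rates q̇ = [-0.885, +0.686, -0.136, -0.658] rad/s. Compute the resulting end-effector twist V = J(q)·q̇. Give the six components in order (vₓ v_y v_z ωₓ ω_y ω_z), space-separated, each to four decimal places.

0.0820 -0.5130 -0.1765 -0.3480 -0.3484 0.2581

o_n = [-0.2590, -0.0672, -0.5079]
J₁: ẑ×o_n = [0.0672, -0.2590, 0.0000], ω = ẑ
J2: z=[0.0000, 0.0000, 1.0000] o=[0.3774, -0.1602, 0.0000] → [-0.0930, -0.6364, 0.0000, 0.0000, 0.0000, 1.0000]
J3: z=[-0.4848, 0.8746, 0.0000] o=[0.5786, -0.0487, 0.2600] → [-0.6716, -0.3723, 0.7416, -0.4848, 0.8746, 0.0000]
J4: z=[0.6291, 0.3487, -0.6947] o=[0.1572, -0.0193, -0.1069] → [-0.1732, 0.5415, 0.1150, 0.6291, 0.3487, -0.6947]
V = J·q̇ = [0.0820, -0.5130, -0.1765, -0.3480, -0.3484, 0.2581]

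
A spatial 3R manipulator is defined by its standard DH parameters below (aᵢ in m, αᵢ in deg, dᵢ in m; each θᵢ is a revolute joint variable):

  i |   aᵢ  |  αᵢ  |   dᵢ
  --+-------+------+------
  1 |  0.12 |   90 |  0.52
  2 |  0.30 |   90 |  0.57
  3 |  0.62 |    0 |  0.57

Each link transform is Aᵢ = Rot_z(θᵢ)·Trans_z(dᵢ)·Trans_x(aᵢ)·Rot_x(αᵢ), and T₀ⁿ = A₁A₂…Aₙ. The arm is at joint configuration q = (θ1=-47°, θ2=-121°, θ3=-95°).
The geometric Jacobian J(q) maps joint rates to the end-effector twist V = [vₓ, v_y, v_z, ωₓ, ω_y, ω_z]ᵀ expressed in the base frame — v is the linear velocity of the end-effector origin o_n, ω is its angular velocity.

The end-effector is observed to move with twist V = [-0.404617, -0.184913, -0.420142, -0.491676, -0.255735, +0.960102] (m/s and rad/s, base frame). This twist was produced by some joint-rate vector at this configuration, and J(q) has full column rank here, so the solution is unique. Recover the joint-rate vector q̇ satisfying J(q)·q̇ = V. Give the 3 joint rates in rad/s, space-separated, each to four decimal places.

0.8710 0.5340 0.1730

o_n = [-0.3029, 0.3947, 0.6027]
J₁: ẑ×o_n = [-0.3947, -0.3029, 0.0000], ω = ẑ
J2: z=[-0.7314, -0.6820, 0.0000] o=[0.0818, -0.0878, 0.5200] → [-0.0564, 0.0605, -0.6153, -0.7314, -0.6820, 0.0000]
J3: z=[-0.5846, 0.6269, 0.5150] o=[-0.4404, -0.3635, 0.2628] → [-0.1774, 0.2695, -0.5294, -0.5846, 0.6269, 0.5150]
q̇ = J⁺·V = [0.8710, 0.5340, 0.1730]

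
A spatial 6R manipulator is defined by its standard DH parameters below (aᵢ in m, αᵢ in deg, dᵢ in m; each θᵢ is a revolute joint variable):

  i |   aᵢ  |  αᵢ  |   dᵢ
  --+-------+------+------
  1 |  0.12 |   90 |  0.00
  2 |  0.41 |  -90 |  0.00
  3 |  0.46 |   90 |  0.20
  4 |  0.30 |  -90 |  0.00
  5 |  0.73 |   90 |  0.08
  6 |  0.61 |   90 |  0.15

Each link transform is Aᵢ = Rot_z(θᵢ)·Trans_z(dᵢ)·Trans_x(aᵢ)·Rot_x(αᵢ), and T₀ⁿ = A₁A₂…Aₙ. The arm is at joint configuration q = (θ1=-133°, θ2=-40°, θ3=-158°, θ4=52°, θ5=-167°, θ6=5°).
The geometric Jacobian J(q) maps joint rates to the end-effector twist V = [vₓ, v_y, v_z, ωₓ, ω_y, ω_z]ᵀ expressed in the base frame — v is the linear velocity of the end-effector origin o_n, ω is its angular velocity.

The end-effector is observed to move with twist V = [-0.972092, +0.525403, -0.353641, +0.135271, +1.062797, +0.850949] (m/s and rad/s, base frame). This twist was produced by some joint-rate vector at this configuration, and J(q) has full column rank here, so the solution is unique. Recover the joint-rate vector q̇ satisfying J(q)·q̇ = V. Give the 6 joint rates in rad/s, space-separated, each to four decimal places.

0.5380 0.8930 0.2480 0.6310 -0.9040 0.0600

o_n = [0.0142, -0.3509, -0.8053]
J₁: ẑ×o_n = [0.3509, 0.0142, -0.0000], ω = ẑ
J2: z=[-0.7314, 0.6820, 0.0000] o=[-0.0818, -0.0878, 0.0000] → [-0.5492, -0.5889, 0.1269, -0.7314, 0.6820, 0.0000]
J3: z=[-0.4384, -0.4701, 0.7660] o=[-0.2960, -0.3175, -0.2635] → [0.2803, 0.0002, 0.1605, -0.4384, -0.4701, 0.7660]
J4: z=[0.8738, -0.4225, 0.2408] o=[-0.2869, -0.0550, 0.1638] → [0.4806, 0.9193, -0.1313, 0.8738, -0.4225, 0.2408]
J5: z=[-0.4357, -0.9001, 0.0020] o=[-0.3517, -0.0230, 0.4550] → [1.1350, -0.5484, 0.4722, -0.4357, -0.9001, 0.0020]
J6: z=[-0.8028, 0.3876, -0.4530] o=[-0.0895, -0.2403, -0.1957] → [-0.2864, -0.5364, 0.0486, -0.8028, 0.3876, -0.4530]
q̇ = J⁺·V = [0.5380, 0.8930, 0.2480, 0.6310, -0.9040, 0.0600]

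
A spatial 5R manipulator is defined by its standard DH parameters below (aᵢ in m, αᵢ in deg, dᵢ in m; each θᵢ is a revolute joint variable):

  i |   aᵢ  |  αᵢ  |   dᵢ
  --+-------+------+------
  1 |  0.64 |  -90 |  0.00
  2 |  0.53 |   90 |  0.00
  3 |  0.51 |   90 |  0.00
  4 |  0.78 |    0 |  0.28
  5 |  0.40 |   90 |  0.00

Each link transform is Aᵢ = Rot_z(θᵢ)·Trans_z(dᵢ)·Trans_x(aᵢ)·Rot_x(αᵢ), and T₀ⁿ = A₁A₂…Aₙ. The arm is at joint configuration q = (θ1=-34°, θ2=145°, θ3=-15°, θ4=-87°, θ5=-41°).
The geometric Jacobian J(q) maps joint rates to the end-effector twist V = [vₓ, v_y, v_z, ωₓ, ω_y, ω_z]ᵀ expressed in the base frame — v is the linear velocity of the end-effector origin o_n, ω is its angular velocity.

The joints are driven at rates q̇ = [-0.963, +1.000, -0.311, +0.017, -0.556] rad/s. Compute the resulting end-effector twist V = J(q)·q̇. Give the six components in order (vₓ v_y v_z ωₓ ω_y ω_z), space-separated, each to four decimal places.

o_n = [-0.6955, 0.0478, 0.4651]
J₁: ẑ×o_n = [-0.0478, -0.6955, 0.0000], ω = ẑ
J2: z=[0.5592, 0.8290, 0.0000] o=[0.5306, -0.3579, 0.0000] → [0.3856, -0.2601, 1.2433, 0.5592, 0.8290, 0.0000]
J3: z=[0.4755, -0.3207, -0.8192] o=[0.1707, -0.1151, -0.3040] → [-0.1132, 0.3438, -0.2003, 0.4755, -0.3207, -0.8192]
J4: z=[-0.3644, -0.9193, 0.1485] o=[-0.2377, 0.0011, -0.5866] → [-0.9738, 0.3152, -0.4379, -0.3644, -0.9193, 0.1485]
J5: z=[-0.3644, -0.9193, 0.1485] o=[-0.7428, 0.0028, 0.0705] → [-0.3695, 0.1508, 0.0271, -0.3644, -0.9193, 0.1485]
V = J·q̇ = [0.6557, 0.2243, 1.2831, 0.6077, 1.4243, -0.7883]

0.6557 0.2243 1.2831 0.6077 1.4243 -0.7883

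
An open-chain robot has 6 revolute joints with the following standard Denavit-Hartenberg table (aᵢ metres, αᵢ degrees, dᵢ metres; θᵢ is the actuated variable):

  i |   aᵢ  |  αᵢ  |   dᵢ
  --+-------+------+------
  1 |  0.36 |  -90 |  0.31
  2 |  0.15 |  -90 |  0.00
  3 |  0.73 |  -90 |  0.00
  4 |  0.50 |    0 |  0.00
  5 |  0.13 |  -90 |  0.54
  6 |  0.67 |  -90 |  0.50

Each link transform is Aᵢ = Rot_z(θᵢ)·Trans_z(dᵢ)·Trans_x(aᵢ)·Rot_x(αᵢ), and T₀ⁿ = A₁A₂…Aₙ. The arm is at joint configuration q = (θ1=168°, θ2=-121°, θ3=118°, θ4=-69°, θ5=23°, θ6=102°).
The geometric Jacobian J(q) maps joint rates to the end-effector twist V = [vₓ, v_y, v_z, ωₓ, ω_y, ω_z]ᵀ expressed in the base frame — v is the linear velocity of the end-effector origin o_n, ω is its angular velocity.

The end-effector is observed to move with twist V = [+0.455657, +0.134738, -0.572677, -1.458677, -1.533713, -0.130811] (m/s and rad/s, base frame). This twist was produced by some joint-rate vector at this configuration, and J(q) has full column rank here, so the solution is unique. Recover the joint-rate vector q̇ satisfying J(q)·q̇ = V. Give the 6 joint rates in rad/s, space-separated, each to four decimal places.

-0.6840 0.9880 0.5830 -0.5140 0.9820 -0.9380

o_n = [-0.3754, 1.2747, 0.0760]
J₁: ẑ×o_n = [-1.2747, -0.3754, 0.0000], ω = ẑ
J2: z=[-0.2079, -0.9781, 0.0000] o=[-0.3521, 0.0748, 0.3100] → [0.2289, -0.0487, -0.2722, -0.2079, -0.9781, 0.0000]
J3: z=[-0.8384, 0.1782, 0.5150] o=[-0.2766, 0.0588, 0.4386] → [-0.6909, -0.3549, -1.0018, -0.8384, 0.1782, 0.5150]
J4: z=[-0.5424, -0.3647, -0.7568] o=[-0.3152, 0.7260, 0.1448] → [0.4404, 0.0082, -0.3196, -0.5424, -0.3647, -0.7568]
J5: z=[-0.5424, -0.3647, -0.7568] o=[-0.7161, 0.9729, 0.3131] → [0.3149, -0.3865, -0.0395, -0.5424, -0.3647, -0.7568]
J6: z=[0.5443, 0.5336, -0.6472] o=[-1.0922, 0.8752, -0.0837] → [0.3438, -0.5509, -0.1650, 0.5443, 0.5336, -0.6472]
q̇ = J⁺·V = [-0.6840, 0.9880, 0.5830, -0.5140, 0.9820, -0.9380]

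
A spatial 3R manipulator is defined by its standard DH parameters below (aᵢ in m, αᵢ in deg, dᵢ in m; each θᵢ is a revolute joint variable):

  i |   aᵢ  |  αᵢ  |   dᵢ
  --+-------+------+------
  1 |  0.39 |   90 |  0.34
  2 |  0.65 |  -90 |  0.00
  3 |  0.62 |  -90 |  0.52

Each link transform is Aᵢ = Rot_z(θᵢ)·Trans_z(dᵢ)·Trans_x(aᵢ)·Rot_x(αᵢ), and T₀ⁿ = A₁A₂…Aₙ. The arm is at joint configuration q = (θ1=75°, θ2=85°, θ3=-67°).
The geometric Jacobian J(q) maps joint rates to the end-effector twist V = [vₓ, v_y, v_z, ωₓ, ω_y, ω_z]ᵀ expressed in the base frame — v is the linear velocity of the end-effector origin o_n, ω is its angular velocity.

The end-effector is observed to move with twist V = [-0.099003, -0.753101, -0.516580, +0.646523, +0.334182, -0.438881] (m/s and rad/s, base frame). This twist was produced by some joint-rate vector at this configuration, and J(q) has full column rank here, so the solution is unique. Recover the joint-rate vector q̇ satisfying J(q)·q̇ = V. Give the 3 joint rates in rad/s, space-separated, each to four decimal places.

o_n = [0.5383, -0.1963, 1.2742]
J₁: ẑ×o_n = [0.1963, 0.5383, -0.0000], ω = ẑ
J2: z=[0.9659, -0.2588, 0.0000] o=[0.1009, 0.3767, 0.3400] → [-0.2418, -0.9023, -0.4403, 0.9659, -0.2588, 0.0000]
J3: z=[-0.2578, -0.9623, 0.0872] o=[0.1156, 0.4314, 0.9875] → [-0.2211, 0.1107, 0.5685, -0.2578, -0.9623, 0.0872]
q̇ = J⁺·V = [-0.3960, 0.5380, -0.4920]

-0.3960 0.5380 -0.4920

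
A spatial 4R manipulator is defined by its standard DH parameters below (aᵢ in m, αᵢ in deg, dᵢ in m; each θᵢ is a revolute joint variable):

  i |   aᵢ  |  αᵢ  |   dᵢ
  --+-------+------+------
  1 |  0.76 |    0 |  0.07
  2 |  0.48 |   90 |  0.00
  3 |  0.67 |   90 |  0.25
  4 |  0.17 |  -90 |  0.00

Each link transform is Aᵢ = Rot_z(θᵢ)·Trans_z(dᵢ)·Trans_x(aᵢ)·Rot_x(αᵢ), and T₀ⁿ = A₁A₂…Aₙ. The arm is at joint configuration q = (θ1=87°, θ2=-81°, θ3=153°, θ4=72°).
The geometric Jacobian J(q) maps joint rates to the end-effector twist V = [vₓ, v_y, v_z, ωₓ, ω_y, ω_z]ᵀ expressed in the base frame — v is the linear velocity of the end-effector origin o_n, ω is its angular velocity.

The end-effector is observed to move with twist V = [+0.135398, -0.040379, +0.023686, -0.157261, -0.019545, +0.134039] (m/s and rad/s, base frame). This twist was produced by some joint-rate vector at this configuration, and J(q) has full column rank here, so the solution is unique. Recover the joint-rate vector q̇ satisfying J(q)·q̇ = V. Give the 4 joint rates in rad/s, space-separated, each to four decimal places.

0.0020 0.4430 0.0030 -0.3490

o_n = [-0.0801, 0.3324, 0.3980]
J₁: ẑ×o_n = [-0.3324, -0.0801, 0.0000], ω = ẑ
J2: z=[0.0000, 0.0000, 1.0000] o=[0.0398, 0.7590, 0.0700] → [0.4265, -0.1199, 0.0000, 0.0000, 0.0000, 1.0000]
J3: z=[0.1045, -0.9945, 0.0000] o=[0.5171, 0.8091, 0.0700] → [-0.3262, -0.0343, -0.6438, 0.1045, -0.9945, 0.0000]
J4: z=[0.4515, 0.0475, 0.8910] o=[-0.0504, 0.4981, 0.3742] → [0.1488, -0.0372, -0.0734, 0.4515, 0.0475, 0.8910]
q̇ = J⁺·V = [0.0020, 0.4430, 0.0030, -0.3490]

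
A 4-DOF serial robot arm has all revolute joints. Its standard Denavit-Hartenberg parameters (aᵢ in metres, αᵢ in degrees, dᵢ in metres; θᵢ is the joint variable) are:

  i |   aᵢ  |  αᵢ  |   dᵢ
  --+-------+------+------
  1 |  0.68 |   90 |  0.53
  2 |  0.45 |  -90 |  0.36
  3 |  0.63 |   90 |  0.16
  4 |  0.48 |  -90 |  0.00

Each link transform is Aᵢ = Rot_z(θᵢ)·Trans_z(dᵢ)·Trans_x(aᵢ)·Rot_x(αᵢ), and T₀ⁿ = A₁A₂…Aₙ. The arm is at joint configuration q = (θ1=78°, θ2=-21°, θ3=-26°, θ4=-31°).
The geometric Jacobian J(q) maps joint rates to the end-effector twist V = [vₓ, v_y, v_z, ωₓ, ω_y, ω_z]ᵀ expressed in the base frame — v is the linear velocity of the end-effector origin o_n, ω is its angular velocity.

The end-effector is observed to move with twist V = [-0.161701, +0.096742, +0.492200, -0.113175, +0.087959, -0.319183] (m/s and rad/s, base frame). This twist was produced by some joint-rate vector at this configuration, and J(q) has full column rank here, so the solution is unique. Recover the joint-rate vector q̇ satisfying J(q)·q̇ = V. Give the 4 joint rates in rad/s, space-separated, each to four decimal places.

0.3400 0.4750 -0.5930 -0.6720

o_n = [1.2026, 1.7305, -0.0481]
J₁: ẑ×o_n = [-1.7305, 1.2026, 0.0000], ω = ẑ
J2: z=[0.9781, -0.2079, 0.0000] o=[0.1414, 0.6651, 0.5300] → [0.1202, 0.5655, 1.2627, 0.9781, -0.2079, 0.0000]
J3: z=[0.0745, 0.3505, 0.9336] o=[0.5809, 1.0012, 0.3687] → [-0.8270, 0.6115, -0.1636, 0.0745, 0.3505, 0.9336]
J4: z=[0.7941, -0.5872, 0.1571] o=[0.9728, 1.5170, 0.3152] → [0.1798, 0.3246, 0.3045, 0.7941, -0.5872, 0.1571]
q̇ = J⁺·V = [0.3400, 0.4750, -0.5930, -0.6720]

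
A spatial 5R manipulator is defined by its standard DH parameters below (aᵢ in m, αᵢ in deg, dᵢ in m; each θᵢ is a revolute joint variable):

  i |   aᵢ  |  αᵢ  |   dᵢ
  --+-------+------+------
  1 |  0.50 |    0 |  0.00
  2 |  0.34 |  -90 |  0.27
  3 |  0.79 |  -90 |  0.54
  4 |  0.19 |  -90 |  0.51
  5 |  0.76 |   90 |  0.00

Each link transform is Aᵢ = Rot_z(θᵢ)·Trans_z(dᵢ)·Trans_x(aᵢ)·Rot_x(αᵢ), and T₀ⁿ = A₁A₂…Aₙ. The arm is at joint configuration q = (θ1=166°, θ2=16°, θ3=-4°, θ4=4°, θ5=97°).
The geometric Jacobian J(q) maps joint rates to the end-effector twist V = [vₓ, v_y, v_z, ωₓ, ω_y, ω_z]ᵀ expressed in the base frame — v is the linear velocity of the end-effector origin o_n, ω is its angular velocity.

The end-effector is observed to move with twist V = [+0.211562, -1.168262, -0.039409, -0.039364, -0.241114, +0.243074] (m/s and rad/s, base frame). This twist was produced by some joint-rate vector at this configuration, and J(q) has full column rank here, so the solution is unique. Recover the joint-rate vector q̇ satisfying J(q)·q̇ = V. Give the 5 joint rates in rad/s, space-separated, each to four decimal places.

0.6600 0.0990 0.0730 0.5180 -0.1670

o_n = [-1.6737, -0.4541, 0.5756]
J₁: ẑ×o_n = [0.4541, -1.6737, 0.0000], ω = ẑ
J2: z=[0.0000, 0.0000, 1.0000] o=[-0.4851, 0.1210, 0.0000] → [0.5750, -1.1886, 0.0000, 0.0000, 0.0000, 1.0000]
J3: z=[0.0349, -0.9994, 0.0000] o=[-0.8249, 0.1091, 0.2700] → [-0.3054, -0.0107, -0.8679, 0.0349, -0.9994, 0.0000]
J4: z=[-0.0697, -0.0024, -0.9976] o=[-1.5937, -0.4581, 0.3251] → [0.0034, 0.0973, -0.0005, -0.0697, -0.0024, -0.9976]
J5: z=[0.0347, 0.9994, -0.0049] o=[-1.8187, -0.4527, -0.1704] → [0.7456, -0.0266, -0.1449, 0.0347, 0.9994, -0.0049]
q̇ = J⁺·V = [0.6600, 0.0990, 0.0730, 0.5180, -0.1670]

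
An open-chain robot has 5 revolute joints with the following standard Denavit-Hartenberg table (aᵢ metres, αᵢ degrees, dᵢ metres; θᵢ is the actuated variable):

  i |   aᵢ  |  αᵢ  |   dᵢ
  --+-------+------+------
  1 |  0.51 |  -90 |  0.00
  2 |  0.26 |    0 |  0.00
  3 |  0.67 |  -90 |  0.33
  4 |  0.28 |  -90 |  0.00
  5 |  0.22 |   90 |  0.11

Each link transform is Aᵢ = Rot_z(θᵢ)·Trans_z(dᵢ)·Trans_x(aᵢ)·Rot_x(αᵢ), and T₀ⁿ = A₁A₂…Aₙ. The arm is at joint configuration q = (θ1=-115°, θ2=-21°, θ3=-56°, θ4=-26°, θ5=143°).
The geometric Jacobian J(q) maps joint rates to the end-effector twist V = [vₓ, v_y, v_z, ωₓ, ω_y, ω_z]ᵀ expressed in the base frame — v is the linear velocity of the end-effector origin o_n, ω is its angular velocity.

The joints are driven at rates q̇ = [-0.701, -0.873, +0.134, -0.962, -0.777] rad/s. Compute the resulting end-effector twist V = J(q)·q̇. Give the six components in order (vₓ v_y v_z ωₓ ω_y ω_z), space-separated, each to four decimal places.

o_n = [-0.0899, -0.8478, 0.9141]
J₁: ẑ×o_n = [0.8478, -0.0899, 0.0000], ω = ẑ
J2: z=[0.9063, -0.4226, 0.0000] o=[-0.2155, -0.4622, 0.0000] → [-0.3863, -0.8285, -0.2964, 0.9063, -0.4226, 0.0000]
J3: z=[0.9063, -0.4226, 0.0000] o=[-0.3181, -0.6822, 0.0932] → [-0.3469, -0.7440, -0.0536, 0.9063, -0.4226, 0.0000]
J4: z=[-0.4118, -0.8831, -0.2250] o=[-0.0827, -0.9583, 0.7460] → [-0.1236, 0.0708, -0.0518, -0.4118, -0.8831, -0.2250]
J5: z=[-0.8563, 0.2905, 0.4271] o=[0.0046, -1.0614, 0.9912] → [-0.1136, -0.1064, -0.1555, -0.8563, 0.2905, 0.4271]
V = J·q̇ = [-0.0963, 0.7011, 0.4222, 0.3917, 0.9361, -0.8165]

-0.0963 0.7011 0.4222 0.3917 0.9361 -0.8165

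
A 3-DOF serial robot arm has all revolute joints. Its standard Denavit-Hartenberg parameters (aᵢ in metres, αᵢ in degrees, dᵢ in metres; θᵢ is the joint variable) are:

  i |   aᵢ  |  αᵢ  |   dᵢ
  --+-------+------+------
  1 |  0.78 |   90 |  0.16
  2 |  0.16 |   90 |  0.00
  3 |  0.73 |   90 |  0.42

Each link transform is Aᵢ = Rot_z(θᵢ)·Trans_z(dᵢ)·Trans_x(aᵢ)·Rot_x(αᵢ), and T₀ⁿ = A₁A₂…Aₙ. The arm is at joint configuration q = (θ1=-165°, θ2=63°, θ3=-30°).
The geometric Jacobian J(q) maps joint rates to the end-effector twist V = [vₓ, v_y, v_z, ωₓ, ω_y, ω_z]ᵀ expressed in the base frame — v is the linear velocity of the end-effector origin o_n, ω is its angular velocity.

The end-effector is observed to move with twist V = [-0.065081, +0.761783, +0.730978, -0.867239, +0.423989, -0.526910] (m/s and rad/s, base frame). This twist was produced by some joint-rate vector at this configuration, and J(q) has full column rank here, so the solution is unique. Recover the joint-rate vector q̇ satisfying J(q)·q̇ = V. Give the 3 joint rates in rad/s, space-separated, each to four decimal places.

-0.1560 0.6340 0.8170

o_n = [-1.3678, -0.7444, 0.6752]
J₁: ẑ×o_n = [0.7444, -1.3678, 0.0000], ω = ẑ
J2: z=[-0.2588, 0.9659, 0.0000] o=[-0.7534, -0.2019, 0.1600] → [0.4976, 0.1333, 0.7339, -0.2588, 0.9659, 0.0000]
J3: z=[-0.8606, -0.2306, -0.4540] o=[-0.8236, -0.2207, 0.3026] → [-0.3237, 0.5678, 0.3252, -0.8606, -0.2306, -0.4540]
q̇ = J⁺·V = [-0.1560, 0.6340, 0.8170]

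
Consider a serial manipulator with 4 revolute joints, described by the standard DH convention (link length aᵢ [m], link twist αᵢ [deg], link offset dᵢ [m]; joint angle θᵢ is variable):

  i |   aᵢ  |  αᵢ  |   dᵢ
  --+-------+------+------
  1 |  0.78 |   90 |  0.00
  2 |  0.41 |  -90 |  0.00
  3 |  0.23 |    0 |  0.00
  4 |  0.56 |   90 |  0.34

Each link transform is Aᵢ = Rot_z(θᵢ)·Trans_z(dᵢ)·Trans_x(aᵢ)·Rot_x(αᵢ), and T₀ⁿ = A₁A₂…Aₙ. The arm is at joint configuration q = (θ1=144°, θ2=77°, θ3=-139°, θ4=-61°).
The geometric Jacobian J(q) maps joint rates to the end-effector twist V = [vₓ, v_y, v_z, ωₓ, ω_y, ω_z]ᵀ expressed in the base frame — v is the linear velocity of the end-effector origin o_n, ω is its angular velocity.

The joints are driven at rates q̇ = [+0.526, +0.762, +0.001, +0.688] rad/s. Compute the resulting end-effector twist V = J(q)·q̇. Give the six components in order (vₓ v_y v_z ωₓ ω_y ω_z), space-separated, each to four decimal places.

0.0090 0.1925 -0.4306 0.9910 0.2219 0.6810

o_n = [-0.3342, 0.1926, -0.2059]
J₁: ẑ×o_n = [-0.1926, -0.3342, 0.0000], ω = ẑ
J2: z=[0.5878, 0.8090, 0.0000] o=[-0.6310, 0.4585, 0.0000] → [-0.1666, 0.1210, -0.3965, 0.5878, 0.8090, 0.0000]
J3: z=[0.7883, -0.5727, 0.2250] o=[-0.7056, 0.5127, 0.3995] → [0.4187, 0.5608, -0.0396, 0.7883, -0.5727, 0.2250]
J4: z=[0.7883, -0.5727, 0.2250] o=[-0.5854, 0.6118, 0.2304] → [0.3442, 0.4004, -0.1866, 0.7883, -0.5727, 0.2250]
V = J·q̇ = [0.0090, 0.1925, -0.4306, 0.9910, 0.2219, 0.6810]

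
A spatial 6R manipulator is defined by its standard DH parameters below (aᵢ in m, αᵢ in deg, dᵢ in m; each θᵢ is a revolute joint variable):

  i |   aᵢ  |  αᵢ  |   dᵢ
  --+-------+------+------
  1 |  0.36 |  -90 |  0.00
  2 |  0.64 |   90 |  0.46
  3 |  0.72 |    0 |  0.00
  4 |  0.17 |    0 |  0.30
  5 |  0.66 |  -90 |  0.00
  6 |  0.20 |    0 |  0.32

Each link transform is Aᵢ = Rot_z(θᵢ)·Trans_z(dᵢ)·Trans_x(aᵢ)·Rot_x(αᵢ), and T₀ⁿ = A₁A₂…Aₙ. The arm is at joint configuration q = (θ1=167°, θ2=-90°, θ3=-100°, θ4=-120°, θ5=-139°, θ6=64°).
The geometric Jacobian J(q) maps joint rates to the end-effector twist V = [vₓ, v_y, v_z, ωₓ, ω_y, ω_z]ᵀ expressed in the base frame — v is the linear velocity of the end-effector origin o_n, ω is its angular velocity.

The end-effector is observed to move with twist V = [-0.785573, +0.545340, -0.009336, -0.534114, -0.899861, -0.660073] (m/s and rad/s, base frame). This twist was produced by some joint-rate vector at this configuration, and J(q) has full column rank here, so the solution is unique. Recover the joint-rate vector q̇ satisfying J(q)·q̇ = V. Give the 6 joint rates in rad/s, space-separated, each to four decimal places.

-0.6540 0.6490 -0.2010 0.0930 -0.2100 0.3480

o_n = [-0.2771, -0.1343, 1.1267]
J₁: ẑ×o_n = [0.1343, -0.2771, 0.0000], ω = ẑ
J2: z=[-0.2250, -0.9744, 0.0000] o=[-0.3508, 0.0810, 0.0000] → [-1.0978, 0.2535, 0.1202, -0.2250, -0.9744, 0.0000]
J3: z=[0.9744, -0.2250, 0.0000] o=[-0.4543, -0.3672, 0.6400] → [-0.1095, -0.4742, 0.2668, 0.9744, -0.2250, 0.0000]
J4: z=[0.9744, -0.2250, 0.0000] o=[-0.2947, 0.3237, 0.5150] → [-0.1376, -0.5961, -0.4423, 0.9744, -0.2250, 0.0000]
J5: z=[0.9744, -0.2250, 0.0000] o=[-0.0270, 0.1497, 0.3847] → [-0.1669, -0.7230, -0.3330, 0.9744, -0.2250, 0.0000]
J6: z=[-0.2249, -0.9742, -0.0175] o=[-0.0296, 0.1385, 1.0446] → [-0.0847, 0.0228, -0.1797, -0.2249, -0.9742, -0.0175]
q̇ = J⁺·V = [-0.6540, 0.6490, -0.2010, 0.0930, -0.2100, 0.3480]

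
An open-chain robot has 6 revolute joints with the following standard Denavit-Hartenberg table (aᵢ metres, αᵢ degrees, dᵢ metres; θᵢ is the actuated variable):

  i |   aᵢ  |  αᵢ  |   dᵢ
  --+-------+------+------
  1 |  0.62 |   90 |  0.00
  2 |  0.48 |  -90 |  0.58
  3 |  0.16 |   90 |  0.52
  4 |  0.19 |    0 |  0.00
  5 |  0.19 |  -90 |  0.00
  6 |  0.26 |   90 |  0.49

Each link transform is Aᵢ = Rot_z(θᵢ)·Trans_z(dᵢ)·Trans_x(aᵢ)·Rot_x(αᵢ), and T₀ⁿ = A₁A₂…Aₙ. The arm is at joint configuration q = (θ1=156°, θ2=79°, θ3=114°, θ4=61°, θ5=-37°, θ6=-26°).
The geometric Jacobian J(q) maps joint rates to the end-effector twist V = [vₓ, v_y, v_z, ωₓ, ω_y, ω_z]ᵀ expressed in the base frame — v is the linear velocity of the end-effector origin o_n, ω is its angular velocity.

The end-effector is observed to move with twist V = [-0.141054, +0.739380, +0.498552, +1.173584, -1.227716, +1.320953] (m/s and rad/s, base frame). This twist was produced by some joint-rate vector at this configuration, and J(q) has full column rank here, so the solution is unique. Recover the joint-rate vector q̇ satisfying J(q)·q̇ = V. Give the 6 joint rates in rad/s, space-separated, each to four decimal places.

o_n = [0.5879, -0.1175, 0.6470]
J₁: ẑ×o_n = [0.1175, 0.5879, -0.0000], ω = ẑ
J2: z=[0.4067, 0.9135, 0.0000] o=[-0.5664, 0.2522, 0.0000] → [0.5911, -0.2632, -1.2048, 0.4067, 0.9135, 0.0000]
J3: z=[0.8968, -0.3993, 0.1908] o=[-0.4142, 0.8193, 0.4712] → [0.1085, 0.0335, -0.4400, 0.8968, -0.3993, 0.1908]
J4: z=[-0.3247, -0.3007, 0.8968] o=[0.0040, 0.4731, 0.5065] → [0.4873, 0.5692, 0.3673, -0.3247, -0.3007, 0.8968]
J5: z=[-0.3247, -0.3007, 0.8968] o=[0.1254, 0.3270, 0.5015] → [0.3548, 0.4620, 0.2834, -0.3247, -0.3007, 0.8968]
J6: z=[0.9415, -0.0125, 0.3367] o=[0.1425, 0.1458, 0.4469] → [0.0861, -0.0384, -0.2423, 0.9415, -0.0125, 0.3367]
q̇ = J⁺·V = [0.6530, -0.8460, 0.9310, 0.1910, 0.0520, 0.8090]

0.6530 -0.8460 0.9310 0.1910 0.0520 0.8090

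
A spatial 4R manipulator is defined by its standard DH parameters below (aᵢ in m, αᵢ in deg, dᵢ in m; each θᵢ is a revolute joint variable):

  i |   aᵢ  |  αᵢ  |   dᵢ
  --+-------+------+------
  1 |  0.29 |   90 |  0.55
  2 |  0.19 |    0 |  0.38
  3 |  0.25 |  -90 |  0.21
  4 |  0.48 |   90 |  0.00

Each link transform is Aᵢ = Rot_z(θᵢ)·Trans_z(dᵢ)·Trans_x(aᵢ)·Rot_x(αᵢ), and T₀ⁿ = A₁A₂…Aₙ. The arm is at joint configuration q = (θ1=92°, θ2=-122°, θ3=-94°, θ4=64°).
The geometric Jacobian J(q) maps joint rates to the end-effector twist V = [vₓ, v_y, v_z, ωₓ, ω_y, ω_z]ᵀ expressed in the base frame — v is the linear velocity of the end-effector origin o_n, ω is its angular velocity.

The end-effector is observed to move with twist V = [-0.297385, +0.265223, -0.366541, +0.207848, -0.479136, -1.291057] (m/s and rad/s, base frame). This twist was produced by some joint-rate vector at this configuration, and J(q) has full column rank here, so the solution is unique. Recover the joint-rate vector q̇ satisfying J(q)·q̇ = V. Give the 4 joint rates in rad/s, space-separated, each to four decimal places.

o_n = [0.1649, -0.1775, 0.6595]
J₁: ẑ×o_n = [0.1775, 0.1649, -0.0000], ω = ẑ
J2: z=[0.9994, 0.0349, 0.0000] o=[-0.0101, 0.2898, 0.5500] → [0.0038, -0.1094, -0.4732, 0.9994, 0.0349, 0.0000]
J3: z=[0.9994, 0.0349, 0.0000] o=[0.3732, 0.2025, 0.3889] → [0.0094, -0.2705, -0.3725, 0.9994, 0.0349, 0.0000]
J4: z=[0.0205, -0.5874, -0.8090] o=[0.5901, 0.0077, 0.5358] → [-0.2225, 0.3415, -0.2536, 0.0205, -0.5874, -0.8090]
q̇ = J⁺·V = [-0.6220, 0.8510, -0.6600, 0.8270]

-0.6220 0.8510 -0.6600 0.8270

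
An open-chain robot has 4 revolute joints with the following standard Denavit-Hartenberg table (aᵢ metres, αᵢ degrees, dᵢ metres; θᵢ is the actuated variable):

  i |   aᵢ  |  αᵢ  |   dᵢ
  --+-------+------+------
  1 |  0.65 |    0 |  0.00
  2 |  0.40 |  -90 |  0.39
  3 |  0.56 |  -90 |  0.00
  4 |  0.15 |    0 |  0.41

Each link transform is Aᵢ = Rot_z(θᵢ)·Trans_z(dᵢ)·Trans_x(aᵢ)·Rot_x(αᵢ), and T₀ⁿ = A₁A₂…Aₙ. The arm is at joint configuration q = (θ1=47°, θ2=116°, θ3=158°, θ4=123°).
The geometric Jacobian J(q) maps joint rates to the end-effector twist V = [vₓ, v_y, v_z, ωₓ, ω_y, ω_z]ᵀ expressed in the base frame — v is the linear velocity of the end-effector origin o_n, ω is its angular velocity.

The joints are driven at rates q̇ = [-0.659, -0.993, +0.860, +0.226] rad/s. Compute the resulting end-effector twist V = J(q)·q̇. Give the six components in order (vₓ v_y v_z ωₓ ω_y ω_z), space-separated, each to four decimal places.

o_n = [0.6685, 0.5381, 0.5910]
J₁: ẑ×o_n = [-0.5381, 0.6685, 0.0000], ω = ẑ
J2: z=[0.0000, 0.0000, 1.0000] o=[0.4433, 0.4754, 0.0000] → [-0.0627, 0.2252, 0.0000, 0.0000, 0.0000, 1.0000]
J3: z=[-0.2924, -0.9563, 0.0000] o=[0.0608, 0.5923, 0.3900] → [-0.1922, 0.0588, 0.5971, -0.2924, -0.9563, 0.0000]
J4: z=[0.3582, -0.1095, 0.9272] o=[0.5573, 0.4405, 0.1802] → [-0.1354, -0.0440, 0.0471, 0.3582, -0.1095, 0.9272]
V = J·q̇ = [0.2209, -0.6236, 0.5241, -0.1705, -0.8472, -1.4425]

0.2209 -0.6236 0.5241 -0.1705 -0.8472 -1.4425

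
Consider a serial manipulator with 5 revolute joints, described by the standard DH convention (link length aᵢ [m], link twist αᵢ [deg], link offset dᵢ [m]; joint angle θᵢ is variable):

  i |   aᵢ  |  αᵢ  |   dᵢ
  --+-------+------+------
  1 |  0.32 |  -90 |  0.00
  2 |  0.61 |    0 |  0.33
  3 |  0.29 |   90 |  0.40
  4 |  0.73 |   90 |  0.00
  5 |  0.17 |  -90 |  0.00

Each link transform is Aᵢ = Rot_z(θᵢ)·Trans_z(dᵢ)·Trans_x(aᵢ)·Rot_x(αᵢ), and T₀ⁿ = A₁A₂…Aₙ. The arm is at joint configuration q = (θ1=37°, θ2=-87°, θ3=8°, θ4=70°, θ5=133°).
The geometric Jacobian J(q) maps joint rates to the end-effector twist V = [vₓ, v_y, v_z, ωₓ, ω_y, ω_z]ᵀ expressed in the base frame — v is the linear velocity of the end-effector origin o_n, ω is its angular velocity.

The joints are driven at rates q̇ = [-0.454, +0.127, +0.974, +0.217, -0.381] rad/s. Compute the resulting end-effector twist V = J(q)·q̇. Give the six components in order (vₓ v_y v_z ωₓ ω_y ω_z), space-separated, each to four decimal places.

0.9716 0.6600 -0.0733 -0.9657 0.8141 -0.7640

o_n = [-0.5268, 1.2396, 1.1237]
J₁: ẑ×o_n = [-1.2396, -0.5268, 0.0000], ω = ẑ
J2: z=[-0.6018, 0.7986, 0.0000] o=[0.2556, 0.1926, 0.0000] → [0.8974, 0.6763, -0.0053, -0.6018, 0.7986, 0.0000]
J3: z=[-0.6018, 0.7986, 0.0000] o=[0.0825, 0.4753, 0.6092] → [0.4109, 0.3097, 0.0266, -0.6018, 0.7986, 0.0000]
J4: z=[-0.7840, -0.5908, 0.1908] o=[-0.1141, 0.8281, 0.8938] → [-0.2143, 0.1015, -0.5664, -0.7840, -0.5908, 0.1908]
J5: z=[0.3490, -0.1652, 0.9224] o=[-0.4889, 1.4046, 1.1389] → [0.1547, -0.0297, -0.0639, 0.3490, -0.1652, 0.9224]
V = J·q̇ = [0.9716, 0.6600, -0.0733, -0.9657, 0.8141, -0.7640]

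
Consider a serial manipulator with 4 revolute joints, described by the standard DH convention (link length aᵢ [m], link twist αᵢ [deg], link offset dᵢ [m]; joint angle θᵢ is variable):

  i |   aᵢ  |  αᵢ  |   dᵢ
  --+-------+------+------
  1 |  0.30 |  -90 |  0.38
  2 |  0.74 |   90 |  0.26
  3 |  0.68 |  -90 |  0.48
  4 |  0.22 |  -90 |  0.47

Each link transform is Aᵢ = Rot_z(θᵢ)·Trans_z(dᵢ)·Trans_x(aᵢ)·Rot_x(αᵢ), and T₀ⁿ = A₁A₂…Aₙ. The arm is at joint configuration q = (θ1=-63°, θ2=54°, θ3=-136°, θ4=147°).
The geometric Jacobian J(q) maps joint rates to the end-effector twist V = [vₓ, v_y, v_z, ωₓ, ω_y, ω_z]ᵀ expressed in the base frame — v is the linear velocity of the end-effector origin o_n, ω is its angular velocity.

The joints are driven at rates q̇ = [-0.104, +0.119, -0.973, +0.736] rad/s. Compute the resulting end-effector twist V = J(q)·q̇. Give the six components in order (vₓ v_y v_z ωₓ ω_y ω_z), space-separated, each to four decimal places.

o_n = [0.0817, -1.0905, 0.0173]
J₁: ẑ×o_n = [1.0905, 0.0817, -0.0000], ω = ẑ
J2: z=[0.8910, 0.4540, 0.0000] o=[0.1362, -0.2673, 0.3800] → [-0.1647, 0.3232, -0.7088, 0.8910, 0.4540, 0.0000]
J3: z=[0.3673, -0.7208, 0.5878] o=[0.5653, -0.5368, -0.2187] → [0.1554, -0.3709, -0.5520, 0.3673, -0.7208, 0.5878]
J4: z=[-0.4556, -0.6904, -0.5620] o=[0.1902, -0.8411, 0.4592] → [0.1649, -0.1404, 0.0387, -0.4556, -0.6904, -0.5620]
V = J·q̇ = [-0.1628, 0.2876, 0.4812, -0.5866, 0.2473, -1.0895]

-0.1628 0.2876 0.4812 -0.5866 0.2473 -1.0895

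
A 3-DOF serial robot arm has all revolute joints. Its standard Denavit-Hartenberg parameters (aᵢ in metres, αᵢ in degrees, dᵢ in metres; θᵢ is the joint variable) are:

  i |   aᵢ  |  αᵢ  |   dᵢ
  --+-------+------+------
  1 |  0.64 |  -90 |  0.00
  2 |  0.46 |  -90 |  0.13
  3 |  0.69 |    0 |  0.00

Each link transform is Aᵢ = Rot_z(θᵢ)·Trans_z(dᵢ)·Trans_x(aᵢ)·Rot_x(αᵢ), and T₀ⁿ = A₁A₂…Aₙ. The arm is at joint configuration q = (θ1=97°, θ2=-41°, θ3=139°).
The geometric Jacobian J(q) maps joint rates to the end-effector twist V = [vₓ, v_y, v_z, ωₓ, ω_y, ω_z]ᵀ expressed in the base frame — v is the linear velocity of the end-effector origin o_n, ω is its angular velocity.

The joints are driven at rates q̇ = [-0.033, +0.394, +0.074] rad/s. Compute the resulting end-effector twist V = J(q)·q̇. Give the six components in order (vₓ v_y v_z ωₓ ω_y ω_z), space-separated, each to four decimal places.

-0.0125 -0.0536 -0.0039 -0.3970 0.0002 -0.0888

o_n = [0.2479, 0.6290, -0.0399]
J₁: ẑ×o_n = [-0.6290, 0.2479, 0.0000], ω = ẑ
J2: z=[-0.9925, -0.1219, 0.0000] o=[-0.0780, 0.6352, 0.0000] → [0.0049, -0.0396, 0.0458, -0.9925, -0.1219, 0.0000]
J3: z=[-0.0800, 0.6512, -0.7547] o=[-0.2493, 0.9640, 0.3018] → [-0.4752, -0.4026, -0.2970, -0.0800, 0.6512, -0.7547]
V = J·q̇ = [-0.0125, -0.0536, -0.0039, -0.3970, 0.0002, -0.0888]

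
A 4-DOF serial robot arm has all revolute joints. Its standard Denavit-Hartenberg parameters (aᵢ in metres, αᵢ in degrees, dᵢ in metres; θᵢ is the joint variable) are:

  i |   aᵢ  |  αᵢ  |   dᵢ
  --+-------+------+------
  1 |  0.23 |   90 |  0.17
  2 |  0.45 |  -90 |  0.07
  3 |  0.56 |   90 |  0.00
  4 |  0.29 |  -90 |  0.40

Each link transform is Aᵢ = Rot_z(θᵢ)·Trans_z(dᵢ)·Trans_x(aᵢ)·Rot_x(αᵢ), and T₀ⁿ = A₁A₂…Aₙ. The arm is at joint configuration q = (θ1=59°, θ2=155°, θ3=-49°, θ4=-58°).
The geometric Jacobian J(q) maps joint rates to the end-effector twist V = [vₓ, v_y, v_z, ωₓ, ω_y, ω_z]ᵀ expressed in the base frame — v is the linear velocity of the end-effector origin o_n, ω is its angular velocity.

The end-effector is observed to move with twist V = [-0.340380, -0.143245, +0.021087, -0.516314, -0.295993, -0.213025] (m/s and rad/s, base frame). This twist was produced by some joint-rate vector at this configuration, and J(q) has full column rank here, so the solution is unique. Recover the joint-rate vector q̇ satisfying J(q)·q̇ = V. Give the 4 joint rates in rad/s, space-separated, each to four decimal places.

-0.3130 0.1560 0.1290 -0.6800

o_n = [0.6309, -0.6412, 0.6534]
J₁: ẑ×o_n = [0.6412, 0.6309, -0.0000], ω = ẑ
J2: z=[0.8572, -0.5150, 0.0000] o=[0.1185, 0.1971, 0.1700] → [-0.2490, -0.4143, -0.4546, 0.8572, -0.5150, 0.0000]
J3: z=[-0.2177, -0.3623, -0.9063] o=[-0.0316, -0.1885, 0.3602] → [-0.5165, -0.5366, 0.3385, -0.2177, -0.3623, -0.9063]
J4: z=[0.9146, 0.2484, -0.3190] o=[0.1592, -0.6916, 0.5154] → [0.0503, -0.2766, -0.0711, 0.9146, 0.2484, -0.3190]
q̇ = J⁺·V = [-0.3130, 0.1560, 0.1290, -0.6800]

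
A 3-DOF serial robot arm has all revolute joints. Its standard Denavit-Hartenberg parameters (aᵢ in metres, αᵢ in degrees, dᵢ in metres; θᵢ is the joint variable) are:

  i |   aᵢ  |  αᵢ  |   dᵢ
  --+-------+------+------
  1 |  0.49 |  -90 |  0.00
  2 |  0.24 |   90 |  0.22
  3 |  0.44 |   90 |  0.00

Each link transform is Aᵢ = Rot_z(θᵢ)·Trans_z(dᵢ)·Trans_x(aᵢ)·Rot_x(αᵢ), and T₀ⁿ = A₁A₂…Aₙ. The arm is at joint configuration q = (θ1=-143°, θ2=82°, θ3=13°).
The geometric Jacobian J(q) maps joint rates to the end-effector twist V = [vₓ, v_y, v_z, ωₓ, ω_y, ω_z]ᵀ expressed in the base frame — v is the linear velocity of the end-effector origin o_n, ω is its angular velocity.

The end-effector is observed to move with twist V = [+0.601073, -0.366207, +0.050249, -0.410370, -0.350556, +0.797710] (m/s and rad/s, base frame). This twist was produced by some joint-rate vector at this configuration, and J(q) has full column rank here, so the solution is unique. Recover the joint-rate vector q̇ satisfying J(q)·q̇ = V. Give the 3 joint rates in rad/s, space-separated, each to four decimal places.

o_n = [-0.2737, -0.6056, -0.6622]
J₁: ẑ×o_n = [0.6056, -0.2737, 0.0000], ω = ẑ
J2: z=[0.6018, -0.7986, 0.0000] o=[-0.3913, -0.2949, 0.0000] → [0.5289, 0.3985, -0.0931, 0.6018, -0.7986, 0.0000]
J3: z=[-0.7909, -0.5960, 0.1392] o=[-0.2856, -0.4907, -0.2377] → [0.2690, -0.3341, 0.0980, -0.7909, -0.5960, 0.1392]
q̇ = J⁺·V = [0.7220, 0.0330, 0.5440]

0.7220 0.0330 0.5440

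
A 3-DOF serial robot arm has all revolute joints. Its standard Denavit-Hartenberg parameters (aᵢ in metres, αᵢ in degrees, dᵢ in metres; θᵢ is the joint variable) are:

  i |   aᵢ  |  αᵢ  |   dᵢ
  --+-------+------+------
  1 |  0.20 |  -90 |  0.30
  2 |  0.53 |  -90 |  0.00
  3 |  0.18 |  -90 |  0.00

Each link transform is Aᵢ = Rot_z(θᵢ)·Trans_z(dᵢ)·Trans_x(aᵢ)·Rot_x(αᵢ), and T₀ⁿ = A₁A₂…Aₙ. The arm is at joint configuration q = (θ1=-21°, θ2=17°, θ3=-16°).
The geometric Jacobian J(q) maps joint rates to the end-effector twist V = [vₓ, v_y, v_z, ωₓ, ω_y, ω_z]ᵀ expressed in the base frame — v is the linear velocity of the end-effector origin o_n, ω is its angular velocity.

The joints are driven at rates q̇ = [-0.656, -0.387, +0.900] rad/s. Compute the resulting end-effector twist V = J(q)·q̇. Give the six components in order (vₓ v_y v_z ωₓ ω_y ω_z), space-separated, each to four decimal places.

o_n = [0.8322, -0.2663, 0.0945]
J₁: ẑ×o_n = [0.2663, 0.8322, -0.0000], ω = ẑ
J2: z=[0.3584, 0.9336, 0.0000] o=[0.1867, -0.0717, 0.3000] → [-0.1919, 0.0737, -0.6723, 0.3584, 0.9336, 0.0000]
J3: z=[-0.2730, 0.1048, -0.9563] o=[0.6599, -0.2533, 0.1450] → [-0.0177, -0.1785, -0.0145, -0.2730, 0.1048, -0.9563]
V = J·q̇ = [-0.1164, -0.7351, 0.2471, -0.3843, -0.2670, -1.5167]

-0.1164 -0.7351 0.2471 -0.3843 -0.2670 -1.5167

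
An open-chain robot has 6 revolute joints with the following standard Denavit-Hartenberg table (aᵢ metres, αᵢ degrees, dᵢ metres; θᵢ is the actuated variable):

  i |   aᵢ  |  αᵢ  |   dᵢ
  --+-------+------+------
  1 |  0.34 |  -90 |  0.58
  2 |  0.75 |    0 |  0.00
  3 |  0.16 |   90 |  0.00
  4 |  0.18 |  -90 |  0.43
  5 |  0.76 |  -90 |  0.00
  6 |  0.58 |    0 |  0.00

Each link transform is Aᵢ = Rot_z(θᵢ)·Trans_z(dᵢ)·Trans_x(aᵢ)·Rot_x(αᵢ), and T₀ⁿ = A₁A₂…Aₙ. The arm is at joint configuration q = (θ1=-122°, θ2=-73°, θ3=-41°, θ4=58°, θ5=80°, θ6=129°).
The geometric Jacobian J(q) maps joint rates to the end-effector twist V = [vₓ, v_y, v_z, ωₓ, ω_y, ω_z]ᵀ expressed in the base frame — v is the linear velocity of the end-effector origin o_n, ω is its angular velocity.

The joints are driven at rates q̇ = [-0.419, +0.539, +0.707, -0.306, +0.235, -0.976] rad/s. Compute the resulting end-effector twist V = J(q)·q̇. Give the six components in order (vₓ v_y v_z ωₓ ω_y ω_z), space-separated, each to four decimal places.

-1.1424 -0.9554 0.7137 1.8543 -1.1570 -0.0802

o_n = [-0.1550, -0.1952, 1.8963]
J₁: ẑ×o_n = [0.1952, -0.1550, 0.0000], ω = ẑ
J2: z=[0.8480, -0.5299, 0.0000] o=[-0.1802, -0.2883, 0.5800] → [-0.6975, -1.1163, 0.0923, 0.8480, -0.5299, 0.0000]
J3: z=[0.8480, -0.5299, 0.0000] o=[-0.2964, -0.4743, 1.2972] → [-0.3174, -0.5080, 0.3116, 0.8480, -0.5299, 0.0000]
J4: z=[0.4841, 0.7747, -0.4067] o=[-0.2619, -0.4191, 1.4434] → [0.4419, -0.2627, 0.0256, 0.4841, 0.7747, -0.4067]
J5: z=[0.2666, -0.5733, -0.7747] o=[0.0963, -0.1340, 1.3556] → [-0.3574, 0.0506, -0.1604, 0.2666, -0.5733, -0.7747]
J6: z=[-0.9048, 0.1280, -0.4061] o=[-0.1561, -0.7490, 1.7240] → [0.2470, 0.1555, -0.5012, -0.9048, 0.1280, -0.4061]
V = J·q̇ = [-1.1424, -0.9554, 0.7137, 1.8543, -1.1570, -0.0802]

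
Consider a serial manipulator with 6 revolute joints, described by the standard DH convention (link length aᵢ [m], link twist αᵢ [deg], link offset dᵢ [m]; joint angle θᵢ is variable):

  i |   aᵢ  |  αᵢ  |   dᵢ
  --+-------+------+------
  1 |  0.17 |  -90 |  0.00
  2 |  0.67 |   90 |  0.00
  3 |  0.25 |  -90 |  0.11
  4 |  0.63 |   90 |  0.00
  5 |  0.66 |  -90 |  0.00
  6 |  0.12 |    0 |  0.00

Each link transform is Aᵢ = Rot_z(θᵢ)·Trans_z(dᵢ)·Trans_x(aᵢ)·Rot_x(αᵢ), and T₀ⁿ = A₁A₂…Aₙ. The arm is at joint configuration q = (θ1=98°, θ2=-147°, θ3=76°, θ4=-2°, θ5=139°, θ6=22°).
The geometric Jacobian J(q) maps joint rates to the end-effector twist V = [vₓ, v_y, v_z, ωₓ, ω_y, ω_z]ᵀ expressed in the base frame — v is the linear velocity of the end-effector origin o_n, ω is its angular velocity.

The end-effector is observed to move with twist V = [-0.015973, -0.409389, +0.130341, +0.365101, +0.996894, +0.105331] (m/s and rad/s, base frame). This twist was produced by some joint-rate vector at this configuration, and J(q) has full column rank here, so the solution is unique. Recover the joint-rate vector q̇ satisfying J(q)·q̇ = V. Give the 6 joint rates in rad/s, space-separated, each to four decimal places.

o_n = [-0.3982, -0.1340, 0.0810]
J₁: ẑ×o_n = [0.1340, -0.3982, 0.0000], ω = ẑ
J2: z=[-0.9903, -0.1392, 0.0000] o=[-0.0237, 0.1683, 0.0000] → [-0.0113, 0.0802, 0.2473, -0.9903, -0.1392, 0.0000]
J3: z=[0.0758, -0.5393, -0.8387] o=[0.0545, -0.3881, 0.3649] → [0.3662, 0.4012, -0.2249, 0.0758, -0.5393, -0.8387]
J4: z=[-0.3528, 0.7722, -0.5285] o=[-0.1703, -0.5314, 0.3056] → [0.0366, 0.0412, 0.0358, -0.3528, 0.7722, -0.5285]
J5: z=[0.1083, -0.5273, -0.8428] o=[-0.7558, -0.7548, 0.3701] → [0.6756, -0.2701, 0.2558, 0.1083, -0.5273, -0.8428]
J6: z=[0.8760, -0.3501, 0.3316] o=[-0.4456, -0.2438, 0.0903] → [-0.0332, 0.0239, 0.1128, 0.8760, -0.3501, 0.3316]
q̇ = J⁺·V = [0.2090, -0.5570, -0.6560, 0.9920, 0.2380, 0.2140]

0.2090 -0.5570 -0.6560 0.9920 0.2380 0.2140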